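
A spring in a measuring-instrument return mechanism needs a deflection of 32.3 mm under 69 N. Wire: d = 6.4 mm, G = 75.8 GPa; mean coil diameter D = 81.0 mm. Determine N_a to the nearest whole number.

14

Required rate k = F/δ = 69/32.3 = 2.1362 N/mm
N_a = Gd⁴/(8D³k) = (75.8×10³ × 6.4⁴)/(8 × 81.0³ × 2.1362)
    = 1.27171e+08 / 9.08221e+06 = 14 → 14 coils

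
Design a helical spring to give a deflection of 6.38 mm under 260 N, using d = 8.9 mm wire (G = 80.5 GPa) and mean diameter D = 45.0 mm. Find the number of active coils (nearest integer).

17

Required rate k = F/δ = 260/6.38 = 40.752 N/mm
N_a = Gd⁴/(8D³k) = (80.5×10³ × 8.9⁴)/(8 × 45.0³ × 40.752)
    = 5.05075e+08 / 2.97085e+07 = 17 → 17 coils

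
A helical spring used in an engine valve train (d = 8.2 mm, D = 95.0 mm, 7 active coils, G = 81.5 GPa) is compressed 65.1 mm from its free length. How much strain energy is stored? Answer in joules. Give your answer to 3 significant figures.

16.3 J

k = Gd⁴/(8D³N_a) = (81.5×10³)(8.2⁴)/(8·95.0³·7) = 7.6746 N/mm
U = ½kδ² = 0.5 × 7.6746 × 65.1² = 16262 N·mm = 16.262 J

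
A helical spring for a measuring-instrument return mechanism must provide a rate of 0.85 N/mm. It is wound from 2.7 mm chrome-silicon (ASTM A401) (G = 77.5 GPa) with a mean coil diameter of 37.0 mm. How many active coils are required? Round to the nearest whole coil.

N_a = Gd⁴/(8D³k) = (77.5×10³ × 2.7⁴)/(8 × 37.0³ × 0.85)
    = 4.11867e+06 / 344440 = 11.96 → 12 coils

12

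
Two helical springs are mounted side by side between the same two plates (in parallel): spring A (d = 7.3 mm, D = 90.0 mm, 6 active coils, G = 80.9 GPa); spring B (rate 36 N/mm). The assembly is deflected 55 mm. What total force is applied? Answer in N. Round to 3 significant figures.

2340 N

k_A = Gd⁴/(8D³N_a) = (80.9×10³)(7.3⁴)/(8·90.0³·6) = 6.5656 N/mm
Parallel: k_eq = 6.5656 + 36 = 42.566 N/mm
F = k_eq·δ = 42.566·55 = 2341.1 N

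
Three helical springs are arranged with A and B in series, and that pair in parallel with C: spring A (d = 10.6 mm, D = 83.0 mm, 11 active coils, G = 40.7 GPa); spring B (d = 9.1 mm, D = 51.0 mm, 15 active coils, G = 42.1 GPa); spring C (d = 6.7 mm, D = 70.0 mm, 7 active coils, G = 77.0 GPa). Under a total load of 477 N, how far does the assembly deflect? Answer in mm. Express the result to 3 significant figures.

32.6 mm

k_A = Gd⁴/(8D³N_a) = (40.7×10³)(10.6⁴)/(8·83.0³·11) = 10.212 N/mm
k_B = Gd⁴/(8D³N_a) = (42.1×10³)(9.1⁴)/(8·51.0³·15) = 18.137 N/mm
k_C = Gd⁴/(8D³N_a) = (77.0×10³)(6.7⁴)/(8·70.0³·7) = 8.0781 N/mm
Springs A,B series: k_AB = 1/(1/10.212+1/18.137) = 6.5332 N/mm; parallel with C: k_eq = 6.5332+8.0781 = 14.611 N/mm
δ = F/k_eq = 477/14.611 = 32.646 mm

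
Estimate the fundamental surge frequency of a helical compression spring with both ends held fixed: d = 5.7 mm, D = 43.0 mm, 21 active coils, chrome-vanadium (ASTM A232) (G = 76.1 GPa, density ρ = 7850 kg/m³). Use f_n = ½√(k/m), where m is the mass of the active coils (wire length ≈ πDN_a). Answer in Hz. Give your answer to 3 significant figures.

51.4 Hz

k = Gd⁴/(8D³N_a) = (76.1×10³)(5.7⁴)/(8·43.0³·21) = 6.0141 N/mm = 6014.1 N/m
Wire length L = πDN_a = π·43.0·21 = 2836.9 mm
m = ρ·(πd²/4)·L = 7850 × 25.518×10⁻⁶ m² × 2.8369 m = 0.56826 kg
f_n = ½√(k/m) = 0.5·√(6014.1/0.56826) = 0.5·√(10583) = 51.438 Hz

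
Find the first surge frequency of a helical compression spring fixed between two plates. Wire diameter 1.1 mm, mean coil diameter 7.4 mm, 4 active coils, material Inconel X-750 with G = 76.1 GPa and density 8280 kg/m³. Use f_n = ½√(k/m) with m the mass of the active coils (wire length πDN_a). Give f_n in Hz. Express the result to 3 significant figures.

k = Gd⁴/(8D³N_a) = (76.1×10³)(1.1⁴)/(8·7.4³·4) = 8.5923 N/mm = 8592.3 N/m
Wire length L = πDN_a = π·7.4·4 = 92.991 mm
m = ρ·(πd²/4)·L = 8280 × 0.95033×10⁻⁶ m² × 0.092991 m = 0.00073172 kg
f_n = ½√(k/m) = 0.5·√(8592.3/0.00073172) = 0.5·√(1.1743e+07) = 1713.4 Hz

1710 Hz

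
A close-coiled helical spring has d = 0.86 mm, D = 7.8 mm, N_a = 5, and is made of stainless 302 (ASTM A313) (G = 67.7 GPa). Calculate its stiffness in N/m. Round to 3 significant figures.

1950 N/m

k = Gd⁴/(8D³N_a) = (67.7×10³ × 0.86⁴) / (8 × 7.8³ × 5)
  = 37032.5 / 18982.1 = 1.9509 N/mm = 1950.9 N/m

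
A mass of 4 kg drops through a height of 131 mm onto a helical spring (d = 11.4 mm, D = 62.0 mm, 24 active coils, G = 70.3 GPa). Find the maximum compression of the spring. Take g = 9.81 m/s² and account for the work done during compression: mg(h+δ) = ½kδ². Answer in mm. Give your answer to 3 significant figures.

k = Gd⁴/(8D³N_a) = (70.3×10³)(11.4⁴)/(8·62.0³·24) = 25.948 N/mm
W = mg = 4 × 9.81 = 39.24 N
½kδ² − Wδ − Wh = 0 → δ = (W + √(W² + 2kWh))/k
δ = (39.24 + √(1539.8 + 266765))/25.948 = (39.24 + 517.98)/25.948 = 21.475 mm

21.5 mm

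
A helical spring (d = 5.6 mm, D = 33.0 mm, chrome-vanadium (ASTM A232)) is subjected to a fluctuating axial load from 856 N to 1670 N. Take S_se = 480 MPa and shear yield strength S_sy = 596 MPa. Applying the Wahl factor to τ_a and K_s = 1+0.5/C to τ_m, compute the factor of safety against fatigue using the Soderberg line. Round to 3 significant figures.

C = D/d = 33.0/5.6 = 5.8929; K_W = (4C−1)/(4C−4)+0.615/C = 1.2576; K_s = 1+0.5/C = 1.0848
F_a = (F_max−F_min)/2 = 407 N; F_m = (F_max+F_min)/2 = 1263 N
τ_a = K_W·8F_aD/(πd³) = 1.2576 × 194.75 = 244.93 MPa
τ_m = K_s·8F_mD/(πd³) = 1.0848 × 604.36 = 655.64 MPa
Soderberg: 1/n_f = τ_a/S_se + τ_m/S_sy = 244.93/480 + 655.64/596 = 0.51027 + 1.10006 = 1.6103
n_f = 1/1.6103 = 0.621

0.621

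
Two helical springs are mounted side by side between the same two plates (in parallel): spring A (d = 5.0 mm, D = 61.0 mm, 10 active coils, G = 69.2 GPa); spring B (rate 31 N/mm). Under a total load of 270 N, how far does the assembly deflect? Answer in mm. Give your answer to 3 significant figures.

k_A = Gd⁴/(8D³N_a) = (69.2×10³)(5.0⁴)/(8·61.0³·10) = 2.3818 N/mm
Parallel: k_eq = 2.3818 + 31 = 33.382 N/mm
δ = F/k_eq = 270/33.382 = 8.0882 mm

8.09 mm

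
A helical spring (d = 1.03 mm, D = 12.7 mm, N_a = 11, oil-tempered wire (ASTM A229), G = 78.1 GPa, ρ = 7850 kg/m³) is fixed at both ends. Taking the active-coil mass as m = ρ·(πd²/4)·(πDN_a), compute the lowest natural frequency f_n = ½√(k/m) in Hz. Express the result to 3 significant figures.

206 Hz

k = Gd⁴/(8D³N_a) = (78.1×10³)(1.03⁴)/(8·12.7³·11) = 0.48765 N/mm = 487.65 N/m
Wire length L = πDN_a = π·12.7·11 = 438.88 mm
m = ρ·(πd²/4)·L = 7850 × 0.83323×10⁻⁶ m² × 0.43888 m = 0.0028707 kg
f_n = ½√(k/m) = 0.5·√(487.65/0.0028707) = 0.5·√(1.6987e+05) = 206.08 Hz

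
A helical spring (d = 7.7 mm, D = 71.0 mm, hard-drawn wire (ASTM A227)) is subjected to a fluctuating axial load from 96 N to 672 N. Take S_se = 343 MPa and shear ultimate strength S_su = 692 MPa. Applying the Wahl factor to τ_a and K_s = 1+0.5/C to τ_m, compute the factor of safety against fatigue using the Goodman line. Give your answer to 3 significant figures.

1.62

C = D/d = 71.0/7.7 = 9.2208; K_W = (4C−1)/(4C−4)+0.615/C = 1.1579; K_s = 1+0.5/C = 1.0542
F_a = (F_max−F_min)/2 = 288 N; F_m = (F_max+F_min)/2 = 384 N
τ_a = K_W·8F_aD/(πd³) = 1.1579 × 114.06 = 132.07 MPa
τ_m = K_s·8F_mD/(πd³) = 1.0542 × 152.07 = 160.32 MPa
Goodman: 1/n_f = τ_a/S_se + τ_m/S_su = 132.07/343 + 160.32/692 = 0.38504 + 0.23168 = 0.61672
n_f = 1/0.61672 = 1.621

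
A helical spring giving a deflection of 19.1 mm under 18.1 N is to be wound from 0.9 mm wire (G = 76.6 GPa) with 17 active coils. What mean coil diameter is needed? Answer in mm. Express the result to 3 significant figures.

Required rate k = F/δ = 18.1/19.1 = 0.94764 N/mm
D = (Gd⁴/(8N_a·k))^(1/3) = (76.6×10³·0.9⁴/(8·17·0.94764))^(1/3)
  = (389.955)^(1/3) = 7.3059 mm

7.31 mm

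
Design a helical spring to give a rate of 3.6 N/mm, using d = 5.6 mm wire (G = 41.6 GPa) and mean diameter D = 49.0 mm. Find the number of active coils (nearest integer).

N_a = Gd⁴/(8D³k) = (41.6×10³ × 5.6⁴)/(8 × 49.0³ × 3.6)
    = 4.09115e+07 / 3.38829e+06 = 12.07 → 12 coils

12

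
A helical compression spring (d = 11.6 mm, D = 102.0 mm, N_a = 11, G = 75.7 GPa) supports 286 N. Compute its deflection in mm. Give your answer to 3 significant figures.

19.5 mm

k = Gd⁴/(8D³N_a) = (75.7×10³)(11.6⁴)/(8·102.0³·11) = 14.677 N/mm
δ = F/k = 286 / 14.677 = 19.486 mm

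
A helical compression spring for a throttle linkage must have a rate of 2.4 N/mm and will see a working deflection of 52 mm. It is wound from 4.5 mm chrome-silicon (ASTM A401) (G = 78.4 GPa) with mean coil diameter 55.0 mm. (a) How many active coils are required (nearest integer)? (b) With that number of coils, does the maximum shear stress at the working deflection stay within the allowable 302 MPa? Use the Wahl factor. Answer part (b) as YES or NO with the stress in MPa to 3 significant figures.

(a) 10 coils; (b) YES, τ_max = 216 MPa

N_a = Gd⁴/(8D³k) = (78.4×10³)(4.5⁴)/(8·55.0³·2.4) = 10.06 → N_a = 10
Actual rate k = Gd⁴/(8D³·10) = 2.4154 N/mm
Working load F = kδ = 2.4154·52 = 125.6 N
C = 55.0/4.5 = 12.2222; K_W = (4C−1)/(4C−4)+0.615/C = 1.1171
τ_max = K_W·8FD/(πd³) = 1.1171·193.04 = 215.66 MPa
τ_max ≤ 302 MPa → acceptable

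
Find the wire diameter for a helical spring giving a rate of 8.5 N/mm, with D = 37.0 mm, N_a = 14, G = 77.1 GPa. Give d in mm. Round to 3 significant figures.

5.00 mm

d = (8D³N_a·k / G)^(1/4) = (8·37.0³·14·8.5 / (77.1×10³))^0.25
  = (625.44)^0.25 = 5.0009 mm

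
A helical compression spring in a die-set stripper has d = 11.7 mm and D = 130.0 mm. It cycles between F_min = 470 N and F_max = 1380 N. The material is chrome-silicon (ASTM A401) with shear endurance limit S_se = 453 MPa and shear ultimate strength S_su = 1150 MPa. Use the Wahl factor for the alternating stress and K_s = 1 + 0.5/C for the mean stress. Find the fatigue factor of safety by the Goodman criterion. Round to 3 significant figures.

2.45

C = D/d = 130.0/11.7 = 11.1111; K_W = (4C−1)/(4C−4)+0.615/C = 1.1295; K_s = 1+0.5/C = 1.0450
F_a = (F_max−F_min)/2 = 455 N; F_m = (F_max+F_min)/2 = 925 N
τ_a = K_W·8F_aD/(πd³) = 1.1295 × 94.045 = 106.23 MPa
τ_m = K_s·8F_mD/(πd³) = 1.0450 × 191.19 = 199.79 MPa
Goodman: 1/n_f = τ_a/S_se + τ_m/S_su = 106.23/453 + 199.79/1150 = 0.23450 + 0.17373 = 0.40823
n_f = 1/0.40823 = 2.45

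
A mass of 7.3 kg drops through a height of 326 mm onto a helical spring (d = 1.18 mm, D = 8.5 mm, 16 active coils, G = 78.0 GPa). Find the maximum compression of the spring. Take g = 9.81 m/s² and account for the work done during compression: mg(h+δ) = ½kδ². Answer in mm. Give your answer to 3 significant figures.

k = Gd⁴/(8D³N_a) = (78.0×10³)(1.18⁴)/(8·8.5³·16) = 1.9238 N/mm
W = mg = 7.3 × 9.81 = 71.613 N
½kδ² − Wδ − Wh = 0 → δ = (W + √(W² + 2kWh))/k
δ = (71.613 + √(5128.4 + 89824.6))/1.9238 = (71.613 + 308.14)/1.9238 = 197.4 mm

197 mm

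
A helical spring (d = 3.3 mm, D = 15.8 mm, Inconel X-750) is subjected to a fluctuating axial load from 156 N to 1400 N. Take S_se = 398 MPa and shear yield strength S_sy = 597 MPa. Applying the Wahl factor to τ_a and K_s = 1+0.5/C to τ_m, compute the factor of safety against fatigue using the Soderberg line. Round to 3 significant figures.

0.254

C = D/d = 15.8/3.3 = 4.7879; K_W = (4C−1)/(4C−4)+0.615/C = 1.3264; K_s = 1+0.5/C = 1.1044
F_a = (F_max−F_min)/2 = 622 N; F_m = (F_max+F_min)/2 = 778 N
τ_a = K_W·8F_aD/(πd³) = 1.3264 × 696.38 = 923.71 MPa
τ_m = K_s·8F_mD/(πd³) = 1.1044 × 871.03 = 962 MPa
Soderberg: 1/n_f = τ_a/S_se + τ_m/S_sy = 923.71/398 + 962/597 = 2.32088 + 1.61138 = 3.9323
n_f = 1/3.9323 = 0.2543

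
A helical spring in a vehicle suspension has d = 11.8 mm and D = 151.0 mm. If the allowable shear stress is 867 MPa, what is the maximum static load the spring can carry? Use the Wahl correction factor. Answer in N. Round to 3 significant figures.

C = D/d = 151.0/11.8 = 12.7966
K_W = (4C−1)/(4C−4) + 0.615/C = 50.186/47.186 + 0.0481 = 1.1116
τ_max = K·8FD/(πd³) → F_max = τ_allow·πd³/(8DK)
F_max = 867·π·11.8³/(8·151.0·1.1116) = 4.4752e+06/1342.9 = 3332.6 N

3330 N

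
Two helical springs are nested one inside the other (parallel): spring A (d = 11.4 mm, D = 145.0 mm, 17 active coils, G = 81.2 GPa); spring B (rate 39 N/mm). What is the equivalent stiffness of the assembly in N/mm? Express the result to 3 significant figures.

k_A = Gd⁴/(8D³N_a) = (81.2×10³)(11.4⁴)/(8·145.0³·17) = 3.3077 N/mm
Parallel: k_eq = 3.3077 + 39 = 42.308 N/mm

42.3 N/mm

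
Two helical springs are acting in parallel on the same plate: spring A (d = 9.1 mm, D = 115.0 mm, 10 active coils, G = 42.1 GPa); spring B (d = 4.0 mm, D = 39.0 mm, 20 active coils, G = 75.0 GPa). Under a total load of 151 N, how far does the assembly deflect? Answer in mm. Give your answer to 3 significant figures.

34.4 mm

k_A = Gd⁴/(8D³N_a) = (42.1×10³)(9.1⁴)/(8·115.0³·10) = 2.3728 N/mm
k_B = Gd⁴/(8D³N_a) = (75.0×10³)(4.0⁴)/(8·39.0³·20) = 2.023 N/mm
Parallel: k_eq = 2.3728 + 2.023 = 4.3958 N/mm
δ = F/k_eq = 151/4.3958 = 34.351 mm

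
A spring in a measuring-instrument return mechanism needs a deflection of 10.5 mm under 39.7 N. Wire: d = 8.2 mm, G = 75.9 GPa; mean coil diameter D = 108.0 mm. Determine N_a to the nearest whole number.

Required rate k = F/δ = 39.7/10.5 = 3.781 N/mm
N_a = Gd⁴/(8D³k) = (75.9×10³ × 8.2⁴)/(8 × 108.0³ × 3.781)
    = 3.4316e+08 / 3.81033e+07 = 9.006 → 9 coils

9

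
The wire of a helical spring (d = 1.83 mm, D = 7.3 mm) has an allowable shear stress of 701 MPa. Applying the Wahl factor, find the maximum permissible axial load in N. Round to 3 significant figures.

164 N

C = D/d = 7.3/1.83 = 3.9891
K_W = (4C−1)/(4C−4) + 0.615/C = 14.956/11.956 + 0.1542 = 1.4051
τ_max = K·8FD/(πd³) → F_max = τ_allow·πd³/(8DK)
F_max = 701·π·1.83³/(8·7.3·1.4051) = 13497/82.057 = 164.48 N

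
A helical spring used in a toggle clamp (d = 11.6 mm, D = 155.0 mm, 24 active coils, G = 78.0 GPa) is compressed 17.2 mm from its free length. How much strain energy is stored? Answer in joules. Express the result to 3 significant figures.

k = Gd⁴/(8D³N_a) = (78.0×10³)(11.6⁴)/(8·155.0³·24) = 1.9753 N/mm
U = ½kδ² = 0.5 × 1.9753 × 17.2² = 292.18 N·mm = 0.29218 J

0.292 J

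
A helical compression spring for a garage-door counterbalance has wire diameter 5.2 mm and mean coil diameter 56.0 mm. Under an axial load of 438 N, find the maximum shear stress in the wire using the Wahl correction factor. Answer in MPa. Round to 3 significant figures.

Spring index C = D/d = 56.0/5.2 = 10.7692
K_W = (4C−1)/(4C−4) + 0.615/C = 42.077/39.077 + 0.0571 = 1.1339
τ₀ = 8FD/(πd³) = 8·438·56.0/(π·5.2³) = 196224/441.73 = 444.21 MPa
τ_max = K·τ₀ = 1.1339 × 444.21 = 503.68 MPa

504 MPa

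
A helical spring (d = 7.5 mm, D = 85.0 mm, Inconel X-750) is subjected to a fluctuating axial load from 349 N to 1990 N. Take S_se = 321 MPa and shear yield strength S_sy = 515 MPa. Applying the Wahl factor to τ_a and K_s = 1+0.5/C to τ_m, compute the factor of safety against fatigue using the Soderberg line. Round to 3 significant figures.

0.371

C = D/d = 85.0/7.5 = 11.3333; K_W = (4C−1)/(4C−4)+0.615/C = 1.1268; K_s = 1+0.5/C = 1.0441
F_a = (F_max−F_min)/2 = 820.5 N; F_m = (F_max+F_min)/2 = 1169.5 N
τ_a = K_W·8F_aD/(πd³) = 1.1268 × 420.97 = 474.37 MPa
τ_m = K_s·8F_mD/(πd³) = 1.0441 × 600.03 = 626.51 MPa
Soderberg: 1/n_f = τ_a/S_se + τ_m/S_sy = 474.37/321 + 626.51/515 = 1.47779 + 1.21652 = 2.6943
n_f = 1/2.6943 = 0.3712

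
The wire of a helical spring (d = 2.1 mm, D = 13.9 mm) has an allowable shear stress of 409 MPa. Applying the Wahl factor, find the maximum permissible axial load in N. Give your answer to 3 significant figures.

C = D/d = 13.9/2.1 = 6.6190
K_W = (4C−1)/(4C−4) + 0.615/C = 25.476/22.476 + 0.0929 = 1.2264
τ_max = K·8FD/(πd³) → F_max = τ_allow·πd³/(8DK)
F_max = 409·π·2.1³/(8·13.9·1.2264) = 11900/136.37 = 87.257 N

87.3 N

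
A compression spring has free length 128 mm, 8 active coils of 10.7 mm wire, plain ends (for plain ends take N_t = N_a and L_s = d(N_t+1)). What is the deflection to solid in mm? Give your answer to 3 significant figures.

N_t = 8; L_s = 10.7·9 = 96.3 mm
δ_solid = L₀ − L_s = 128 − 96.3 = 31.7 mm

31.7 mm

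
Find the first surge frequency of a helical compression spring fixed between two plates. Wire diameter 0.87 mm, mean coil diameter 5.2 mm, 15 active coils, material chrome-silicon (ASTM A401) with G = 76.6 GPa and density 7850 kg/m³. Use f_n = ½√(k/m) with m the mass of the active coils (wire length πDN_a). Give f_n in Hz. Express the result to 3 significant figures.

754 Hz

k = Gd⁴/(8D³N_a) = (76.6×10³)(0.87⁴)/(8·5.2³·15) = 2.6008 N/mm = 2600.8 N/m
Wire length L = πDN_a = π·5.2·15 = 245.04 mm
m = ρ·(πd²/4)·L = 7850 × 0.59447×10⁻⁶ m² × 0.24504 m = 0.0011435 kg
f_n = ½√(k/m) = 0.5·√(2600.8/0.0011435) = 0.5·√(2.2744e+06) = 754.06 Hz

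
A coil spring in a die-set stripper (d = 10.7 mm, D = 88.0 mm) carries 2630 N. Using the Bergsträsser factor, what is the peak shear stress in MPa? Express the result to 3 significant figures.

562 MPa

Spring index C = D/d = 88.0/10.7 = 8.2243
K_B = (4C+2)/(4C−3) = 34.897/29.897 = 1.1672
τ₀ = 8FD/(πd³) = 8·2630·88.0/(π·10.7³) = 1.85152e+06/3848.6 = 481.09 MPa
τ_max = K·τ₀ = 1.1672 × 481.09 = 561.55 MPa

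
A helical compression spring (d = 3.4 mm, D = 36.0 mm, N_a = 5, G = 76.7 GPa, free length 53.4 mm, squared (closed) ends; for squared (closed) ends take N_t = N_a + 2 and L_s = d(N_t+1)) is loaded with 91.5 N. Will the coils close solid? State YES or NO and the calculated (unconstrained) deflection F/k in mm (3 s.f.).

NO, δ = 16.7 mm

k = Gd⁴/(8D³N_a) = (76.7×10³)(3.4⁴)/(8·36.0³·5) = 5.4922 N/mm
N_t = 7; L_s = 3.4·8 = 27.2 mm; δ_solid = L₀ − L_s = 53.4 − 27.2 = 26.2 mm
δ = F/k = 91.5/5.4922 = 16.66 mm
δ < δ_solid → spring does not go solid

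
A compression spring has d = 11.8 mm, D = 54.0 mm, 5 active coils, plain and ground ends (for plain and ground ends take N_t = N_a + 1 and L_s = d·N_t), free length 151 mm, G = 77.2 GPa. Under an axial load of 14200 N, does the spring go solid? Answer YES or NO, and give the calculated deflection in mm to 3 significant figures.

NO, δ = 59.8 mm

k = Gd⁴/(8D³N_a) = (77.2×10³)(11.8⁴)/(8·54.0³·5) = 237.63 N/mm
N_t = 6; L_s = 11.8·6 = 70.8 mm; δ_solid = L₀ − L_s = 151 − 70.8 = 80.2 mm
δ = F/k = 14200/237.63 = 59.756 mm
δ < δ_solid → spring does not go solid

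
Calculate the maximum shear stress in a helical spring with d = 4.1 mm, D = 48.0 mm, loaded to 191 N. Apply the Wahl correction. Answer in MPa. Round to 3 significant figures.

380 MPa

Spring index C = D/d = 48.0/4.1 = 11.7073
K_W = (4C−1)/(4C−4) + 0.615/C = 45.829/42.829 + 0.0525 = 1.1226
τ₀ = 8FD/(πd³) = 8·191·48.0/(π·4.1³) = 73344/216.52 = 338.74 MPa
τ_max = K·τ₀ = 1.1226 × 338.74 = 380.26 MPa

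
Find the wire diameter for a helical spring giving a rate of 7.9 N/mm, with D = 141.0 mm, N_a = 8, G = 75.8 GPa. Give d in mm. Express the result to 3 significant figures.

11.7 mm

d = (8D³N_a·k / G)^(1/4) = (8·141.0³·8·7.9 / (75.8×10³))^0.25
  = (18698)^0.25 = 11.6936 mm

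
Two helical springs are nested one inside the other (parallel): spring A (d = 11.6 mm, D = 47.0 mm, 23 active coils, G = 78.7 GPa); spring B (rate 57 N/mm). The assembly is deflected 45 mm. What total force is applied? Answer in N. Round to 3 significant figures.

5920 N

k_A = Gd⁴/(8D³N_a) = (78.7×10³)(11.6⁴)/(8·47.0³·23) = 74.593 N/mm
Parallel: k_eq = 74.593 + 57 = 131.59 N/mm
F = k_eq·δ = 131.59·45 = 5921.7 N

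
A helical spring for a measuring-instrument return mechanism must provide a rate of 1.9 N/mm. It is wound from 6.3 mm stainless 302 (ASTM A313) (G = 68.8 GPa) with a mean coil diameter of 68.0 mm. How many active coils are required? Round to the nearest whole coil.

23

N_a = Gd⁴/(8D³k) = (68.8×10³ × 6.3⁴)/(8 × 68.0³ × 1.9)
    = 1.0838e+08 / 4.77937e+06 = 22.68 → 23 coils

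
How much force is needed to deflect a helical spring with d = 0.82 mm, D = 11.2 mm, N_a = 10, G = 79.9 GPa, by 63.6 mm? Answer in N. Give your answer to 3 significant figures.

20.4 N

k = Gd⁴/(8D³N_a) = (79.9×10³)(0.82⁴)/(8·11.2³·10) = 0.32141 N/mm
F = k·δ = 0.32141 × 63.6 = 20.442 N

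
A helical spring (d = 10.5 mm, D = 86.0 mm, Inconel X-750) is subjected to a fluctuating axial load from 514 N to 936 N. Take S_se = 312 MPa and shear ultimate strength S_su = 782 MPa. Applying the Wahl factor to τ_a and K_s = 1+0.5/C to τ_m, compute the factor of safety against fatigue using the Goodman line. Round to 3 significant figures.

C = D/d = 86.0/10.5 = 8.1905; K_W = (4C−1)/(4C−4)+0.615/C = 1.1794; K_s = 1+0.5/C = 1.0610
F_a = (F_max−F_min)/2 = 211 N; F_m = (F_max+F_min)/2 = 725 N
τ_a = K_W·8F_aD/(πd³) = 1.1794 × 39.917 = 47.077 MPa
τ_m = K_s·8F_mD/(πd³) = 1.0610 × 137.15 = 145.53 MPa
Goodman: 1/n_f = τ_a/S_se + τ_m/S_su = 47.077/312 + 145.53/782 = 0.15089 + 0.18610 = 0.33698
n_f = 1/0.33698 = 2.967

2.97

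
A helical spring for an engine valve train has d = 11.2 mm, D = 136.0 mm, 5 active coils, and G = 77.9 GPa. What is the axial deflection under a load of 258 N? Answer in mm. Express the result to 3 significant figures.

k = Gd⁴/(8D³N_a) = (77.9×10³)(11.2⁴)/(8·136.0³·5) = 12.182 N/mm
δ = F/k = 258 / 12.182 = 21.178 mm

21.2 mm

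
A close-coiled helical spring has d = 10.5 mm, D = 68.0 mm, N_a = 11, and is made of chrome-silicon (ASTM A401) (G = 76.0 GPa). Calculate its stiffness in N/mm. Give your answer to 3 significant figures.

33.4 N/mm

k = Gd⁴/(8D³N_a) = (76.0×10³ × 10.5⁴) / (8 × 68.0³ × 11)
  = 9.23785e+08 / 2.767e+07 = 33.386 N/mm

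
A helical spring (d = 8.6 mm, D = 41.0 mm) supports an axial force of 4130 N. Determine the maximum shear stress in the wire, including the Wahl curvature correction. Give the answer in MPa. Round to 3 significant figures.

900 MPa

Spring index C = D/d = 41.0/8.6 = 4.7674
K_W = (4C−1)/(4C−4) + 0.615/C = 18.070/15.070 + 0.1290 = 1.3281
τ₀ = 8FD/(πd³) = 8·4130·41.0/(π·8.6³) = 1.35464e+06/1998.2 = 677.92 MPa
τ_max = K·τ₀ = 1.3281 × 677.92 = 900.33 MPa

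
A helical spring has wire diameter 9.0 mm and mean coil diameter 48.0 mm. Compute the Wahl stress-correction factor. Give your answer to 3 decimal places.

1.288

C = D/d = 48.0/9.0 = 5.3333
K_W = (4C−1)/(4C−4) + 0.615/C = 20.333/17.333 + 0.1153 = 1.2884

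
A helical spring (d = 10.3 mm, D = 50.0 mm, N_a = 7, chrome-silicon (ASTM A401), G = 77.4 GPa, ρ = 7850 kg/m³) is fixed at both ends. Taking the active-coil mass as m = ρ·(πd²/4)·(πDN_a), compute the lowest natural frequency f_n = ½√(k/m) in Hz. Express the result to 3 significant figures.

208 Hz

k = Gd⁴/(8D³N_a) = (77.4×10³)(10.3⁴)/(8·50.0³·7) = 124.45 N/mm = 1.2445e+05 N/m
Wire length L = πDN_a = π·50.0·7 = 1099.6 mm
m = ρ·(πd²/4)·L = 7850 × 83.323×10⁻⁶ m² × 1.0996 m = 0.7192 kg
f_n = ½√(k/m) = 0.5·√(1.2445e+05/0.7192) = 0.5·√(1.7304e+05) = 207.99 Hz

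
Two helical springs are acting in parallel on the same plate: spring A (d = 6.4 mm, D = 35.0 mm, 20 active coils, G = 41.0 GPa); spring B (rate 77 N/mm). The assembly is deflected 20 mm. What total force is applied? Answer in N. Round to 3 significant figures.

1740 N

k_A = Gd⁴/(8D³N_a) = (41.0×10³)(6.4⁴)/(8·35.0³·20) = 10.027 N/mm
Parallel: k_eq = 10.027 + 77 = 87.027 N/mm
F = k_eq·δ = 87.027·20 = 1740.5 N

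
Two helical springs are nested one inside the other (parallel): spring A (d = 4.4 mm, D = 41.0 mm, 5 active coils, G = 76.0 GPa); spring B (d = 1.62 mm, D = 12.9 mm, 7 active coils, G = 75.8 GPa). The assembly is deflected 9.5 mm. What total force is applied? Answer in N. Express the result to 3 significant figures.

139 N

k_A = Gd⁴/(8D³N_a) = (76.0×10³)(4.4⁴)/(8·41.0³·5) = 10.333 N/mm
k_B = Gd⁴/(8D³N_a) = (75.8×10³)(1.62⁴)/(8·12.9³·7) = 4.3428 N/mm
Parallel: k_eq = 10.333 + 4.3428 = 14.675 N/mm
F = k_eq·δ = 14.675·9.5 = 139.42 N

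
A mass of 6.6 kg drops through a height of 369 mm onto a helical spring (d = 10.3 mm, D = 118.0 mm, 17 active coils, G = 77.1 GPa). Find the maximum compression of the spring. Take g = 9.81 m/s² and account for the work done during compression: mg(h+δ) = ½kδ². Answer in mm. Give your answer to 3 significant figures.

129 mm

k = Gd⁴/(8D³N_a) = (77.1×10³)(10.3⁴)/(8·118.0³·17) = 3.8835 N/mm
W = mg = 6.6 × 9.81 = 64.746 N
½kδ² − Wδ − Wh = 0 → δ = (W + √(W² + 2kWh))/k
δ = (64.746 + √(4192 + 185561))/3.8835 = (64.746 + 435.61)/3.8835 = 128.84 mm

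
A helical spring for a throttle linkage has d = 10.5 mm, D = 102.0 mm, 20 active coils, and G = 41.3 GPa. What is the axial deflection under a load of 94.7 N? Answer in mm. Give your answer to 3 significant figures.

k = Gd⁴/(8D³N_a) = (41.3×10³)(10.5⁴)/(8·102.0³·20) = 2.9566 N/mm
δ = F/k = 94.7 / 2.9566 = 32.03 mm

32.0 mm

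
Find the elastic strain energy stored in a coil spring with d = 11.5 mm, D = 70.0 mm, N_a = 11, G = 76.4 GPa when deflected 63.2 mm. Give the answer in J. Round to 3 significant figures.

88.4 J

k = Gd⁴/(8D³N_a) = (76.4×10³)(11.5⁴)/(8·70.0³·11) = 44.27 N/mm
U = ½kδ² = 0.5 × 44.27 × 63.2² = 88412 N·mm = 88.412 J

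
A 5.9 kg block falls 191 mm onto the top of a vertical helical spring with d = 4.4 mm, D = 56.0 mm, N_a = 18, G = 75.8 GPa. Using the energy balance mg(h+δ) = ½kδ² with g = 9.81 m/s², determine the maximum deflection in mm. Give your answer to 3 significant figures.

k = Gd⁴/(8D³N_a) = (75.8×10³)(4.4⁴)/(8·56.0³·18) = 1.1234 N/mm
W = mg = 5.9 × 9.81 = 57.879 N
½kδ² − Wδ − Wh = 0 → δ = (W + √(W² + 2kWh))/k
δ = (57.879 + √(3350 + 24839.2))/1.1234 = (57.879 + 167.9)/1.1234 = 200.97 mm

201 mm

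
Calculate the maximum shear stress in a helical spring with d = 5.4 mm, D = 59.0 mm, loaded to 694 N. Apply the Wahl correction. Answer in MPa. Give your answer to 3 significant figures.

749 MPa

Spring index C = D/d = 59.0/5.4 = 10.9259
K_W = (4C−1)/(4C−4) + 0.615/C = 42.704/39.704 + 0.0563 = 1.1318
τ₀ = 8FD/(πd³) = 8·694·59.0/(π·5.4³) = 327568/494.69 = 662.17 MPa
τ_max = K·τ₀ = 1.1318 × 662.17 = 749.48 MPa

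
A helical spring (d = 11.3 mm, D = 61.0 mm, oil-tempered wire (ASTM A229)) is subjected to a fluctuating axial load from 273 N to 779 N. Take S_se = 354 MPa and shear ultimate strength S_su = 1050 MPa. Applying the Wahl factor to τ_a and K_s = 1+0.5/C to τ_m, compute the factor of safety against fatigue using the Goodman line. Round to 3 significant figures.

6.34

C = D/d = 61.0/11.3 = 5.3982; K_W = (4C−1)/(4C−4)+0.615/C = 1.2844; K_s = 1+0.5/C = 1.0926
F_a = (F_max−F_min)/2 = 253 N; F_m = (F_max+F_min)/2 = 526 N
τ_a = K_W·8F_aD/(πd³) = 1.2844 × 27.237 = 34.984 MPa
τ_m = K_s·8F_mD/(πd³) = 1.0926 × 56.627 = 61.872 MPa
Goodman: 1/n_f = τ_a/S_se + τ_m/S_su = 34.984/354 + 61.872/1050 = 0.09883 + 0.05893 = 0.15775
n_f = 1/0.15775 = 6.339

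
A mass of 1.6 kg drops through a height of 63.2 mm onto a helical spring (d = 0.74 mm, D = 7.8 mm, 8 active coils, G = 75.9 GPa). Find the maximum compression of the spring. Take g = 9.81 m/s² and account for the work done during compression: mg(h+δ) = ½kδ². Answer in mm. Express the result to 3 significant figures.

76.5 mm

k = Gd⁴/(8D³N_a) = (75.9×10³)(0.74⁴)/(8·7.8³·8) = 0.74938 N/mm
W = mg = 1.6 × 9.81 = 15.696 N
½kδ² − Wδ − Wh = 0 → δ = (W + √(W² + 2kWh))/k
δ = (15.696 + √(246.36 + 1486.76))/0.74938 = (15.696 + 41.631)/0.74938 = 76.499 mm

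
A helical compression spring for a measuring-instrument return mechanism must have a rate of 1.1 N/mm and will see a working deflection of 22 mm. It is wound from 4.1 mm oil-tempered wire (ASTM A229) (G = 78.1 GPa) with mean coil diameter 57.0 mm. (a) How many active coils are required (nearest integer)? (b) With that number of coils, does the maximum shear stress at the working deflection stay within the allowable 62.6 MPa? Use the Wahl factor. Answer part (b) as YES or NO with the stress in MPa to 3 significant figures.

(a) 14 coils; (b) YES, τ_max = 54.3 MPa

N_a = Gd⁴/(8D³k) = (78.1×10³)(4.1⁴)/(8·57.0³·1.1) = 13.54 → N_a = 14
Actual rate k = Gd⁴/(8D³·14) = 1.064 N/mm
Working load F = kδ = 1.064·22 = 23.408 N
C = 57.0/4.1 = 13.9024; K_W = (4C−1)/(4C−4)+0.615/C = 1.1024
τ_max = K_W·8FD/(πd³) = 1.1024·49.298 = 54.344 MPa
τ_max ≤ 62.6 MPa → acceptable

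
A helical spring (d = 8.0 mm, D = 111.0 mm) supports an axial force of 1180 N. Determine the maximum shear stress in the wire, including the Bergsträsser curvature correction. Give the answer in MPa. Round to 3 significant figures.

713 MPa

Spring index C = D/d = 111.0/8.0 = 13.8750
K_B = (4C+2)/(4C−3) = 57.500/52.500 = 1.0952
τ₀ = 8FD/(πd³) = 8·1180·111.0/(π·8.0³) = 1.04784e+06/1608.5 = 651.44 MPa
τ_max = K·τ₀ = 1.0952 × 651.44 = 713.48 MPa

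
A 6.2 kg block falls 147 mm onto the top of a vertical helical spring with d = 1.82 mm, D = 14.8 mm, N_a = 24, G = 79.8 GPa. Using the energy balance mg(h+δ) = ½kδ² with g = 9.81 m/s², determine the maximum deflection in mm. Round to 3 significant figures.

k = Gd⁴/(8D³N_a) = (79.8×10³)(1.82⁴)/(8·14.8³·24) = 1.4067 N/mm
W = mg = 6.2 × 9.81 = 60.822 N
½kδ² − Wδ − Wh = 0 → δ = (W + √(W² + 2kWh))/k
δ = (60.822 + √(3699.3 + 25154.2))/1.4067 = (60.822 + 169.86)/1.4067 = 163.99 mm

164 mm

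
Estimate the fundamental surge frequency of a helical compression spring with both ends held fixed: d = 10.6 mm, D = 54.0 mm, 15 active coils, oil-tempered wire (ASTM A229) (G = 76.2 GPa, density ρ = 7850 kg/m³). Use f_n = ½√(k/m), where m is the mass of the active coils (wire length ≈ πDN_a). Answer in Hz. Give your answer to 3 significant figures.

85.0 Hz

k = Gd⁴/(8D³N_a) = (76.2×10³)(10.6⁴)/(8·54.0³·15) = 50.912 N/mm = 50912 N/m
Wire length L = πDN_a = π·54.0·15 = 2544.7 mm
m = ρ·(πd²/4)·L = 7850 × 88.247×10⁻⁶ m² × 2.5447 m = 1.7628 kg
f_n = ½√(k/m) = 0.5·√(50912/1.7628) = 0.5·√(28881) = 84.972 Hz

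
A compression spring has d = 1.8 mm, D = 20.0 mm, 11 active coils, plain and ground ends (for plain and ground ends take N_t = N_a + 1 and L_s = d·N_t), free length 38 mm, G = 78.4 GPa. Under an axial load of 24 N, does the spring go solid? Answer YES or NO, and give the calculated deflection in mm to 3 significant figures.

k = Gd⁴/(8D³N_a) = (78.4×10³)(1.8⁴)/(8·20.0³·11) = 1.1691 N/mm
N_t = 12; L_s = 1.8·12 = 21.6 mm; δ_solid = L₀ − L_s = 38 − 21.6 = 16.4 mm
δ = F/k = 24/1.1691 = 20.529 mm
δ ≥ δ_solid → spring goes solid

YES, δ = 20.5 mm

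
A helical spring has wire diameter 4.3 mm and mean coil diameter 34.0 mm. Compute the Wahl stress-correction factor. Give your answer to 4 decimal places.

C = D/d = 34.0/4.3 = 7.9070
K_W = (4C−1)/(4C−4) + 0.615/C = 30.628/27.628 + 0.0778 = 1.1864

1.1864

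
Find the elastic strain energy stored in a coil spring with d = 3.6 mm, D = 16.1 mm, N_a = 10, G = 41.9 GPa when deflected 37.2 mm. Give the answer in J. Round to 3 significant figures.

k = Gd⁴/(8D³N_a) = (41.9×10³)(3.6⁴)/(8·16.1³·10) = 21.079 N/mm
U = ½kδ² = 0.5 × 21.079 × 37.2² = 14585 N·mm = 14.585 J

14.6 J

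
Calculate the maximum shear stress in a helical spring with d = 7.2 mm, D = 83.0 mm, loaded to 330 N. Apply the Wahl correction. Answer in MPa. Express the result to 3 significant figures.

210 MPa

Spring index C = D/d = 83.0/7.2 = 11.5278
K_W = (4C−1)/(4C−4) + 0.615/C = 45.111/42.111 + 0.0533 = 1.1246
τ₀ = 8FD/(πd³) = 8·330·83.0/(π·7.2³) = 219120/1172.6 = 186.87 MPa
τ_max = K·τ₀ = 1.1246 × 186.87 = 210.15 MPa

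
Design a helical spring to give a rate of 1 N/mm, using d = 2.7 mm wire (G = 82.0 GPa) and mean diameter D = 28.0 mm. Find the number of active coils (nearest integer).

25

N_a = Gd⁴/(8D³k) = (82.0×10³ × 2.7⁴)/(8 × 28.0³ × 1)
    = 4.35782e+06 / 175616 = 24.81 → 25 coils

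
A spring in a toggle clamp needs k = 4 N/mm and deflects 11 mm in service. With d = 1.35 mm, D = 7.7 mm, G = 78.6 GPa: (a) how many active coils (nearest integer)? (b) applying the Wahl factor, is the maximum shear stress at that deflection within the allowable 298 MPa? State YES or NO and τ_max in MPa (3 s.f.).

N_a = Gd⁴/(8D³k) = (78.6×10³)(1.35⁴)/(8·7.7³·4) = 17.87 → N_a = 18
Actual rate k = Gd⁴/(8D³·18) = 3.9712 N/mm
Working load F = kδ = 3.9712·11 = 43.683 N
C = 7.7/1.35 = 5.7037; K_W = (4C−1)/(4C−4)+0.615/C = 1.2673
τ_max = K_W·8FD/(πd³) = 1.2673·348.13 = 441.18 MPa
τ_max > 298 MPa → exceeds allowable

(a) 18 coils; (b) NO, τ_max = 441 MPa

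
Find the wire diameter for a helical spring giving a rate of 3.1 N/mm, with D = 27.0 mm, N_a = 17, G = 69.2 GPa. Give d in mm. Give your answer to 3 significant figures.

3.31 mm

d = (8D³N_a·k / G)^(1/4) = (8·27.0³·17·3.1 / (69.2×10³))^0.25
  = (119.92)^0.25 = 3.3092 mm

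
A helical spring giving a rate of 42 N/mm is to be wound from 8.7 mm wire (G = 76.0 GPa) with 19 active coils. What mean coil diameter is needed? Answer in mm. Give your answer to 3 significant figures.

D = (Gd⁴/(8N_a·k))^(1/3) = (76.0×10³·8.7⁴/(8·19·42))^(1/3)
  = (68202.1)^(1/3) = 40.8569 mm

40.9 mm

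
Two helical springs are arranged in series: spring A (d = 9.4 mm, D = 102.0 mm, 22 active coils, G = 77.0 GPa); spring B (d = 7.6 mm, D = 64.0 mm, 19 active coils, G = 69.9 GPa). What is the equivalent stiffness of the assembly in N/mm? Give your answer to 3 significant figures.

2.08 N/mm

k_A = Gd⁴/(8D³N_a) = (77.0×10³)(9.4⁴)/(8·102.0³·22) = 3.2188 N/mm
k_B = Gd⁴/(8D³N_a) = (69.9×10³)(7.6⁴)/(8·64.0³·19) = 5.8526 N/mm
Series: 1/k_eq = 1/3.2188 + 1/5.8526 = 0.48154; k_eq = 2.0767 N/mm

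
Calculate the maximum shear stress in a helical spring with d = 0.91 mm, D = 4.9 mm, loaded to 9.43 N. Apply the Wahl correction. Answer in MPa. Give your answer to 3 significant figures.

201 MPa

Spring index C = D/d = 4.9/0.91 = 5.3846
K_W = (4C−1)/(4C−4) + 0.615/C = 20.538/17.538 + 0.1142 = 1.2853
τ₀ = 8FD/(πd³) = 8·9.43·4.9/(π·0.91³) = 369.656/2.3674 = 156.14 MPa
τ_max = K·τ₀ = 1.2853 × 156.14 = 200.69 MPa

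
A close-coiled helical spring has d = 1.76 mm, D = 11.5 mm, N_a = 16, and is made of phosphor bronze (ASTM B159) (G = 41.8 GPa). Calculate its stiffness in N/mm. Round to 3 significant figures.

2.06 N/mm

k = Gd⁴/(8D³N_a) = (41.8×10³ × 1.76⁴) / (8 × 11.5³ × 16)
  = 401076 / 194672 = 2.0603 N/mm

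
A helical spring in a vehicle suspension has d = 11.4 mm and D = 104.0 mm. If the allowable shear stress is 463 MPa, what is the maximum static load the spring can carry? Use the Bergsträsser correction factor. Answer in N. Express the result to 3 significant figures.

2250 N

C = D/d = 104.0/11.4 = 9.1228
K_B = (4C+2)/(4C−3) = 38.491/33.491 = 1.1493
τ_max = K·8FD/(πd³) → F_max = τ_allow·πd³/(8DK)
F_max = 463·π·11.4³/(8·104.0·1.1493) = 2.155e+06/956.21 = 2253.7 N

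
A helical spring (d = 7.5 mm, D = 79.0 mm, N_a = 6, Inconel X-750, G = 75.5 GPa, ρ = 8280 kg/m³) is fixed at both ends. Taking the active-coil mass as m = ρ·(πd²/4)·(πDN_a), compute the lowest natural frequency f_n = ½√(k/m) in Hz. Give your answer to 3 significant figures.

k = Gd⁴/(8D³N_a) = (75.5×10³)(7.5⁴)/(8·79.0³·6) = 10.094 N/mm = 10094 N/m
Wire length L = πDN_a = π·79.0·6 = 1489.1 mm
m = ρ·(πd²/4)·L = 8280 × 44.179×10⁻⁶ m² × 1.4891 m = 0.54472 kg
f_n = ½√(k/m) = 0.5·√(10094/0.54472) = 0.5·√(18531) = 68.064 Hz

68.1 Hz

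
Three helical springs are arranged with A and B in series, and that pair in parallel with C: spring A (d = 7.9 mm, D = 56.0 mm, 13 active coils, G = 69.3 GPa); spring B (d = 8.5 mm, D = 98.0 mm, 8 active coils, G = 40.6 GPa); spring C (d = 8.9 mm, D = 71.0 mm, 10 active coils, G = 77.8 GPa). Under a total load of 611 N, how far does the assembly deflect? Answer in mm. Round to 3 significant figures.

30.7 mm

k_A = Gd⁴/(8D³N_a) = (69.3×10³)(7.9⁴)/(8·56.0³·13) = 14.779 N/mm
k_B = Gd⁴/(8D³N_a) = (40.6×10³)(8.5⁴)/(8·98.0³·8) = 3.5184 N/mm
k_C = Gd⁴/(8D³N_a) = (77.8×10³)(8.9⁴)/(8·71.0³·10) = 17.048 N/mm
Springs A,B series: k_AB = 1/(1/14.779+1/3.5184) = 2.8418 N/mm; parallel with C: k_eq = 2.8418+17.048 = 19.89 N/mm
δ = F/k_eq = 611/19.89 = 30.719 mm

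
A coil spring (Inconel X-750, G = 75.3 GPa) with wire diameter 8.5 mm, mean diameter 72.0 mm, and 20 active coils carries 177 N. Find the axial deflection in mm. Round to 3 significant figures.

k = Gd⁴/(8D³N_a) = (75.3×10³)(8.5⁴)/(8·72.0³·20) = 6.5819 N/mm
δ = F/k = 177 / 6.5819 = 26.892 mm

26.9 mm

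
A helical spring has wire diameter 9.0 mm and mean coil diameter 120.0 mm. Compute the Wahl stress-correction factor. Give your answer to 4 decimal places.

1.1069

C = D/d = 120.0/9.0 = 13.3333
K_W = (4C−1)/(4C−4) + 0.615/C = 52.333/49.333 + 0.0461 = 1.1069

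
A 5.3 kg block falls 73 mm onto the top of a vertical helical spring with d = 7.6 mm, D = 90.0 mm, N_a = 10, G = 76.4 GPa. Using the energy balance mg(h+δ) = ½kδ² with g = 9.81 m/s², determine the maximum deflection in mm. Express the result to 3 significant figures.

55.2 mm

k = Gd⁴/(8D³N_a) = (76.4×10³)(7.6⁴)/(8·90.0³·10) = 4.3705 N/mm
W = mg = 5.3 × 9.81 = 51.993 N
½kδ² − Wδ − Wh = 0 → δ = (W + √(W² + 2kWh))/k
δ = (51.993 + √(2703.3 + 33176.3))/4.3705 = (51.993 + 189.42)/4.3705 = 55.237 mm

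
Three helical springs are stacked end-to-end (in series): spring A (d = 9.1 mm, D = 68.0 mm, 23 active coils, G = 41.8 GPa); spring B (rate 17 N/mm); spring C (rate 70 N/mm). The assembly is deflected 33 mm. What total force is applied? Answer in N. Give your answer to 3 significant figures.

120 N

k_A = Gd⁴/(8D³N_a) = (41.8×10³)(9.1⁴)/(8·68.0³·23) = 4.9545 N/mm
Series: 1/k_eq = 1/4.9545 + 1/17 + 1/70 = 0.27495; k_eq = 3.6371 N/mm
F = k_eq·δ = 3.6371·33 = 120.02 N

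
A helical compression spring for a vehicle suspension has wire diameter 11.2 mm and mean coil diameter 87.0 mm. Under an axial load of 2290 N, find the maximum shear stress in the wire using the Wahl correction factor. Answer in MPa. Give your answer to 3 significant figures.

430 MPa

Spring index C = D/d = 87.0/11.2 = 7.7679
K_W = (4C−1)/(4C−4) + 0.615/C = 30.071/27.071 + 0.0792 = 1.1900
τ₀ = 8FD/(πd³) = 8·2290·87.0/(π·11.2³) = 1.59384e+06/4413.7 = 361.11 MPa
τ_max = K·τ₀ = 1.1900 × 361.11 = 429.72 MPa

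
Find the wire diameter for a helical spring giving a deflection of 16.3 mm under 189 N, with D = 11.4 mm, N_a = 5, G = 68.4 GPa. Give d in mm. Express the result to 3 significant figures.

1.78 mm

Required rate k = F/δ = 189/16.3 = 11.595 N/mm
d = (8D³N_a·k / G)^(1/4) = (8·11.4³·5·11.595 / (68.4×10³))^0.25
  = (10.046)^0.25 = 1.7803 mm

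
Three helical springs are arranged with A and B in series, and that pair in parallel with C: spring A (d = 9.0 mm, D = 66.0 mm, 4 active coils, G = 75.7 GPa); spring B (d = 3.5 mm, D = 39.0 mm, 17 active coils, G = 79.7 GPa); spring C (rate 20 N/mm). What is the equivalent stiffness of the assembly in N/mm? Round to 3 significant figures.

k_A = Gd⁴/(8D³N_a) = (75.7×10³)(9.0⁴)/(8·66.0³·4) = 53.986 N/mm
k_B = Gd⁴/(8D³N_a) = (79.7×10³)(3.5⁴)/(8·39.0³·17) = 1.4825 N/mm
Springs A,B series: k_AB = 1/(1/53.986+1/1.4825) = 1.4429 N/mm; parallel with C: k_eq = 1.4429+20 = 21.443 N/mm

21.4 N/mm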